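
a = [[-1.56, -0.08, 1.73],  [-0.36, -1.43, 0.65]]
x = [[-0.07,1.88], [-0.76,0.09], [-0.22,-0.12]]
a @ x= [[-0.21,-3.15], [0.97,-0.88]]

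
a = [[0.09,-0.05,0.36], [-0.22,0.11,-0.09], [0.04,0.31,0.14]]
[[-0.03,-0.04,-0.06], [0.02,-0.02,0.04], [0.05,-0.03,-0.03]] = a@[[0.03, 0.13, -0.15],[0.19, -0.05, -0.01],[-0.07, -0.15, -0.13]]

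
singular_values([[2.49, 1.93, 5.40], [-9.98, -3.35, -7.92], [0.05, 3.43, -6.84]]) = [14.91, 6.73, 1.91]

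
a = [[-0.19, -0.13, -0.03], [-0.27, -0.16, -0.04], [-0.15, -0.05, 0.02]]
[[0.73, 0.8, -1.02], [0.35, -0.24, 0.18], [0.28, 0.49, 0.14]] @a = [[-0.20, -0.17, -0.07], [-0.03, -0.02, 0.0], [-0.21, -0.12, -0.03]]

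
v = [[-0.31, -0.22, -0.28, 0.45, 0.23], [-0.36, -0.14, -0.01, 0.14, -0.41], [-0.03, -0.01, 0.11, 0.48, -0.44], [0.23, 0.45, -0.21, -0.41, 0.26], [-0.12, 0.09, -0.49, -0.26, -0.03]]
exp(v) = [[0.77, -0.10, -0.37, 0.21, 0.34], [-0.26, 0.91, 0.12, 0.12, -0.42], [0.04, 0.07, 1.17, 0.48, -0.41], [0.09, 0.34, -0.26, 0.64, 0.2], [-0.14, 0.03, -0.46, -0.34, 1.01]]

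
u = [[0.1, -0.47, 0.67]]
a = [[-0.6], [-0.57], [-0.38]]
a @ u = [[-0.06, 0.28, -0.4], [-0.06, 0.27, -0.38], [-0.04, 0.18, -0.25]]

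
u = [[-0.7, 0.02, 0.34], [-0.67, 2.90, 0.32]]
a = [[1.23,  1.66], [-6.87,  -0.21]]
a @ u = [[-1.97, 4.84, 0.95], [4.95, -0.75, -2.40]]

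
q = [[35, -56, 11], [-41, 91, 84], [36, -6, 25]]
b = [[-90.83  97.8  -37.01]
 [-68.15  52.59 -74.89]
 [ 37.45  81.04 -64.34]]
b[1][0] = -68.15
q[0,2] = 11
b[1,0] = -68.15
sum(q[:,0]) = 30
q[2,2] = 25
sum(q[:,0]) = 30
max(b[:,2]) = -37.01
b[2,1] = 81.04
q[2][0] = 36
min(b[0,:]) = -90.83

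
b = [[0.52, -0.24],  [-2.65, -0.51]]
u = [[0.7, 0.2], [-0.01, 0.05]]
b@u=[[0.37, 0.09],[-1.85, -0.56]]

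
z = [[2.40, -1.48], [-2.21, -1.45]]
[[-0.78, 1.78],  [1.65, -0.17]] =z @ [[-0.53, 0.42], [-0.33, -0.52]]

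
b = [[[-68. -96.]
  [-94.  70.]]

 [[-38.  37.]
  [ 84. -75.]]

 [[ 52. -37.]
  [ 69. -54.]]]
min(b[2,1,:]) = -54.0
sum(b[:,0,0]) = -54.0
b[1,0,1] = 37.0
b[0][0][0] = -68.0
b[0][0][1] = -96.0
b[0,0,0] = -68.0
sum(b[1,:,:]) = 8.0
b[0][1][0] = -94.0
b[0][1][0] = -94.0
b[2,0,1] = -37.0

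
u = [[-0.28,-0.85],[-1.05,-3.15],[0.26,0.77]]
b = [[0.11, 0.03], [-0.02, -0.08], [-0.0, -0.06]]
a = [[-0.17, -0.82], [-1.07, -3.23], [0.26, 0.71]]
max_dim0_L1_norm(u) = 4.77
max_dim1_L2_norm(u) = 3.32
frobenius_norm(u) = 3.53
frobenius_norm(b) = 0.15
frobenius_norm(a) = 3.58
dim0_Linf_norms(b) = [0.11, 0.08]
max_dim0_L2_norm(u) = 3.35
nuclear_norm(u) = 3.54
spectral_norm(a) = 3.58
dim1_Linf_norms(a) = [0.82, 3.23, 0.71]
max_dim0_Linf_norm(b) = 0.11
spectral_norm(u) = 3.53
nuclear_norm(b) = 0.21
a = b + u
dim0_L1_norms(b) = [0.13, 0.17]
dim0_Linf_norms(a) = [1.07, 3.23]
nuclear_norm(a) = 3.68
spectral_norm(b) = 0.13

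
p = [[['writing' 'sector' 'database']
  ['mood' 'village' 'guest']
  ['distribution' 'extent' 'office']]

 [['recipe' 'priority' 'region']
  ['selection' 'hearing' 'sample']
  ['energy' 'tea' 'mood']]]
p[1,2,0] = 'energy'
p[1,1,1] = 'hearing'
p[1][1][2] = 'sample'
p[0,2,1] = 'extent'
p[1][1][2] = 'sample'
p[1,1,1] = 'hearing'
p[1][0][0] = 'recipe'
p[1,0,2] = 'region'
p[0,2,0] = 'distribution'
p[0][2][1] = 'extent'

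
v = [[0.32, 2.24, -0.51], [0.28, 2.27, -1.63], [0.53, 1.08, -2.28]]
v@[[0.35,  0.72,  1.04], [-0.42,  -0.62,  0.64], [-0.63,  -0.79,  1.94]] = [[-0.51, -0.76, 0.78], [0.17, 0.08, -1.42], [1.17, 1.51, -3.18]]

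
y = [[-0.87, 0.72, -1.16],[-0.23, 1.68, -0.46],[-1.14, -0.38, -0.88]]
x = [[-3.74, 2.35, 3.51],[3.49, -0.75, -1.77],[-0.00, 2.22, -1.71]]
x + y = [[-4.61, 3.07, 2.35], [3.26, 0.93, -2.23], [-1.14, 1.84, -2.59]]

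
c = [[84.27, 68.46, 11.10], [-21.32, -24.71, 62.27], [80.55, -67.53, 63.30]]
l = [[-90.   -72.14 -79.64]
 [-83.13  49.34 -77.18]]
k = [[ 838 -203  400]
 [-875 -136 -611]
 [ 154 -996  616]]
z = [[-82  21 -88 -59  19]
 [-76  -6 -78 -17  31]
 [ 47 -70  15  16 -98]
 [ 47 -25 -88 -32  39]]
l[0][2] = -79.64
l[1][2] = -77.18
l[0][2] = -79.64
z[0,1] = 21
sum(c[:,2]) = 136.67000000000002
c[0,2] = 11.1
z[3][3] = -32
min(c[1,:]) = -24.71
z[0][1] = 21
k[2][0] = 154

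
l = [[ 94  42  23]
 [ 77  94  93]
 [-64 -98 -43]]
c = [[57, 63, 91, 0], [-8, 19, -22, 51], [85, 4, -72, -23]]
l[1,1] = 94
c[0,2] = 91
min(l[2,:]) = -98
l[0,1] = 42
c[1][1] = 19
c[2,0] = 85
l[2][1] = -98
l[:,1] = [42, 94, -98]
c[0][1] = 63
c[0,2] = 91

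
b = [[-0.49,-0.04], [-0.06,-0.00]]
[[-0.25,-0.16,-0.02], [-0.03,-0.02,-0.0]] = b @ [[0.56, 0.37, 0.04], [-0.55, -0.54, 0.04]]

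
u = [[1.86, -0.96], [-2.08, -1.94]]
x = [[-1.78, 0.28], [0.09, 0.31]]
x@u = [[-3.89, 1.17], [-0.48, -0.69]]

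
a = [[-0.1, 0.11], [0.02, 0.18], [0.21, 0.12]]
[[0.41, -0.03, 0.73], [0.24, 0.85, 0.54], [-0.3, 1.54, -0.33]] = a @ [[-2.35, 4.92, -3.52], [1.61, 4.19, 3.41]]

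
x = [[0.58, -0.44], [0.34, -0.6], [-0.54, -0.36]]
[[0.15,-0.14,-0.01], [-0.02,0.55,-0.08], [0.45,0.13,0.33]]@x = [[0.04, 0.02], [0.22, -0.29], [0.13, -0.39]]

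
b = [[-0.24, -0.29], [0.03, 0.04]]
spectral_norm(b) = 0.38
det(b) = -0.00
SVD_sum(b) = [[-0.24, -0.29], [0.03, 0.04]] + [[-0.0, 0.0], [-0.00, 0.00]]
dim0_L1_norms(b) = [0.27, 0.33]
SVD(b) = [[-0.99, 0.13], [0.13, 0.99]] @ diag([0.3797293543865601, 0.0023701091042959282]) @ [[0.64,0.77], [-0.77,0.64]]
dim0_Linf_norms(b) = [0.24, 0.29]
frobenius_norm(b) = 0.38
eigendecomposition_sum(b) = [[-0.24, -0.28], [0.03, 0.03]] + [[-0.00, -0.01], [0.00, 0.01]]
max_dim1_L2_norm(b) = 0.38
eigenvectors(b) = [[-0.99, 0.76], [0.12, -0.64]]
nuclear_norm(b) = 0.38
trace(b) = -0.20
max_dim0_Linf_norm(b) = 0.29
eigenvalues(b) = [-0.2, 0.0]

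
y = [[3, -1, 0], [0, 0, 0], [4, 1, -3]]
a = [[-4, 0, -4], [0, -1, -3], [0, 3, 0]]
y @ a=[[-12, 1, -9], [0, 0, 0], [-16, -10, -19]]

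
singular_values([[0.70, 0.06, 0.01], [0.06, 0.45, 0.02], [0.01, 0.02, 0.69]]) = [0.72, 0.68, 0.44]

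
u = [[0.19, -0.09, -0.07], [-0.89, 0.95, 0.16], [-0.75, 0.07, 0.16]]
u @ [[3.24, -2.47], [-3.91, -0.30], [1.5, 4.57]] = [[0.86, -0.76], [-6.36, 2.64], [-2.46, 2.56]]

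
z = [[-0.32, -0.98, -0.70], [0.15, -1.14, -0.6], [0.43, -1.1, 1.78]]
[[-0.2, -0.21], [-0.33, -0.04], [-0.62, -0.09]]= z@ [[-0.14, 0.41], [0.33, 0.13], [-0.11, -0.07]]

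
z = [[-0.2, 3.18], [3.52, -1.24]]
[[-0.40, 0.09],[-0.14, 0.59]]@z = [[0.40, -1.38], [2.10, -1.18]]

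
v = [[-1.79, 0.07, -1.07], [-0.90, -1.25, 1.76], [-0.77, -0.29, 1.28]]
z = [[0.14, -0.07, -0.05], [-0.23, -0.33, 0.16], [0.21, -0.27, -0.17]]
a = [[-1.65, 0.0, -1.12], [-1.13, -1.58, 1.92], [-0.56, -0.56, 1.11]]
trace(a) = -2.12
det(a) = 1.40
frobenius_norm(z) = 0.60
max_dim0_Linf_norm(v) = 1.79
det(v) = 2.69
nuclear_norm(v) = 5.30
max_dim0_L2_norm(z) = 0.43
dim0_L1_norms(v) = [3.46, 1.61, 4.11]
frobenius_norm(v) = 3.48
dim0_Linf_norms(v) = [1.79, 1.25, 1.76]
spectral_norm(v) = 2.75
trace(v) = -1.76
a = v + z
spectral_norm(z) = 0.44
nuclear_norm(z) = 0.89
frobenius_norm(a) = 3.65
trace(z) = -0.36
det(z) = 0.01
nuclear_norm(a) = 5.27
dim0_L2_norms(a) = [2.08, 1.68, 2.48]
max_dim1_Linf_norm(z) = 0.33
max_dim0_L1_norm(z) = 0.67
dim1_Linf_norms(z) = [0.14, 0.33, 0.27]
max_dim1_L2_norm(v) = 2.34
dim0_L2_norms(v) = [2.15, 1.29, 2.43]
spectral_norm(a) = 3.05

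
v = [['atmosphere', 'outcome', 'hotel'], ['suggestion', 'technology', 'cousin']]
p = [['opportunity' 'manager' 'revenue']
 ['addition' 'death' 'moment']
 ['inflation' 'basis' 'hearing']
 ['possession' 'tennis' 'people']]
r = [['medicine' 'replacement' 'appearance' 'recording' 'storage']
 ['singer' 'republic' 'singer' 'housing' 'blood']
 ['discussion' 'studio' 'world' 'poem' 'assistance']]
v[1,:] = ['suggestion', 'technology', 'cousin']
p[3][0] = 'possession'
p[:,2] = ['revenue', 'moment', 'hearing', 'people']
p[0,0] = 'opportunity'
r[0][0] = 'medicine'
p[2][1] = 'basis'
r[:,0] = ['medicine', 'singer', 'discussion']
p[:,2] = ['revenue', 'moment', 'hearing', 'people']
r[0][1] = 'replacement'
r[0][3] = 'recording'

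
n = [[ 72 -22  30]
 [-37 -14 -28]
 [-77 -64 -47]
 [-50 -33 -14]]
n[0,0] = 72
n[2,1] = -64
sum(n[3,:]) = -97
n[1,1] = -14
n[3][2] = -14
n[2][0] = -77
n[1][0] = -37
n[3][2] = -14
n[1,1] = -14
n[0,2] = 30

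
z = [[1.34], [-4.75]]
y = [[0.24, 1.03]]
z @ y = [[0.32, 1.38], [-1.14, -4.89]]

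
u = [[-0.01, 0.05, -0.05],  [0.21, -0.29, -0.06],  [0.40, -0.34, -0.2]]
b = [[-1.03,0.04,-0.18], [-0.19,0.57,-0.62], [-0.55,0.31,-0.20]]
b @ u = [[-0.05, -0.00, 0.09], [-0.13, 0.04, 0.10], [-0.01, -0.05, 0.05]]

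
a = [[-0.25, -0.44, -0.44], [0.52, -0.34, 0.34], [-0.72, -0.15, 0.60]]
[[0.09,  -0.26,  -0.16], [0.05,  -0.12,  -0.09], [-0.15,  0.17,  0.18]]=a@[[0.11, -0.12, -0.14], [-0.12, 0.41, 0.25], [-0.14, 0.25, 0.2]]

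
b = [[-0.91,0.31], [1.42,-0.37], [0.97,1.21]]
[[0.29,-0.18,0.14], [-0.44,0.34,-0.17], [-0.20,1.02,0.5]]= b @ [[-0.29, 0.38, -0.01],[0.07, 0.54, 0.42]]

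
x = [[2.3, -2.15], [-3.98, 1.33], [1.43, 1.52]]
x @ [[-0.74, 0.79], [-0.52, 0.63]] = [[-0.58, 0.46], [2.25, -2.31], [-1.85, 2.09]]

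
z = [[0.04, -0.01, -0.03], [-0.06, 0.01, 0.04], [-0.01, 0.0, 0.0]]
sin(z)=[[0.04, -0.01, -0.03], [-0.06, 0.01, 0.04], [-0.01, -0.0, -0.00]]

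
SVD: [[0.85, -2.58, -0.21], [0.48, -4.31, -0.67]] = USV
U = [[-0.52,-0.85], [-0.85,0.52]]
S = [5.14, 0.51]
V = [[-0.17, 0.98, 0.13],[-0.93, -0.11, -0.34]]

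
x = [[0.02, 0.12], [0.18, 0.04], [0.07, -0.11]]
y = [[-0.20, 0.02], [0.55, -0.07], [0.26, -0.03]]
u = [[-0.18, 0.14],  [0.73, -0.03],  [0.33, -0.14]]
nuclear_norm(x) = 0.36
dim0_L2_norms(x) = [0.19, 0.17]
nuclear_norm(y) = 0.65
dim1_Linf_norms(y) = [0.2, 0.55, 0.26]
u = y + x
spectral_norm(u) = 0.83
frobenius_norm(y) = 0.65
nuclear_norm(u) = 0.99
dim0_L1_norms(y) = [1.01, 0.12]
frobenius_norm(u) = 0.85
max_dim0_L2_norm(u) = 0.82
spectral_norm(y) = 0.65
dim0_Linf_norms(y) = [0.55, 0.07]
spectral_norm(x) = 0.20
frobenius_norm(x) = 0.26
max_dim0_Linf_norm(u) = 0.73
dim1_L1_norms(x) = [0.14, 0.22, 0.18]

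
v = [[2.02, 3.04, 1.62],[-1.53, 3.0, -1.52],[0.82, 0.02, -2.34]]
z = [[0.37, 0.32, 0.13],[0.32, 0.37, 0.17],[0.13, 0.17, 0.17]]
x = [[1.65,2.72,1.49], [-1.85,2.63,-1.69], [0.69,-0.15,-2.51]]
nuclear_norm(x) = 9.58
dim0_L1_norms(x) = [4.19, 5.5, 5.69]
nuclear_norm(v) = 10.00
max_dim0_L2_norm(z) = 0.52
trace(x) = 1.77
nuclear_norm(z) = 0.91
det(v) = -32.83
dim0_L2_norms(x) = [2.57, 3.79, 3.37]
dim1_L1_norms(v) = [6.68, 6.05, 3.18]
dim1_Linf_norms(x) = [2.72, 2.63, 2.51]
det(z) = 0.00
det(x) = -29.40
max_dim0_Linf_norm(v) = 3.04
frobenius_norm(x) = 5.69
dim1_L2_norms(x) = [3.51, 3.63, 2.61]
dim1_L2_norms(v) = [3.99, 3.69, 2.48]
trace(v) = 2.68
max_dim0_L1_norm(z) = 0.86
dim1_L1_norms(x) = [5.86, 6.17, 3.35]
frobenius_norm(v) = 5.98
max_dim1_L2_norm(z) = 0.52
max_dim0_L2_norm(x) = 3.79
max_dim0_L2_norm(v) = 4.27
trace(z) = 0.91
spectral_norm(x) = 3.80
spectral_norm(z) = 0.77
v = x + z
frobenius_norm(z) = 0.77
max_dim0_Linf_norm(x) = 2.72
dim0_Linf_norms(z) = [0.37, 0.37, 0.17]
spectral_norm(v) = 4.31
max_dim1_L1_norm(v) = 6.68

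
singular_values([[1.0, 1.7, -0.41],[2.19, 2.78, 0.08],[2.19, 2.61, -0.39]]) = [5.3, 0.48, 0.24]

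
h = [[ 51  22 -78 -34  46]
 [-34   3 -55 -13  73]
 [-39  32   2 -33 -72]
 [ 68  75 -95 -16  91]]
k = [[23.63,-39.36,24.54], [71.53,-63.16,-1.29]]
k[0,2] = 24.54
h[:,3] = [-34, -13, -33, -16]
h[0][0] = 51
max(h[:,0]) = 68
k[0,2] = 24.54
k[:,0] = [23.63, 71.53]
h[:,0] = [51, -34, -39, 68]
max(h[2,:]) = 32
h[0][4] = 46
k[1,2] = -1.29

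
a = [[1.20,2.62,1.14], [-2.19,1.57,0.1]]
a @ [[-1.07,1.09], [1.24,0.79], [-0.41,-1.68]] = [[1.5, 1.46],[4.25, -1.31]]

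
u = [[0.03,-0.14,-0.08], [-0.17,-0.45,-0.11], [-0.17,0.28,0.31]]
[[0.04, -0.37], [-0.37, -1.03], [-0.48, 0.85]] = u @ [[0.5, -0.23], [1.22, 2.23], [-2.39, 0.61]]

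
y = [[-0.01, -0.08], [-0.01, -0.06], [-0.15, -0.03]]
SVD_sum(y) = [[-0.04,-0.02], [-0.03,-0.01], [-0.14,-0.06]] + [[0.03,-0.06], [0.02,-0.05], [-0.01,0.03]]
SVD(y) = [[-0.25, -0.76], [-0.2, -0.56], [-0.95, 0.32]] @ diag([0.15856815575014194, 0.09195727258895153]) @ [[0.92, 0.38], [-0.38, 0.92]]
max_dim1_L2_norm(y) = 0.15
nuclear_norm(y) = 0.25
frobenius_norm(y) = 0.18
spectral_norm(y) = 0.16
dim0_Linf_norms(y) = [0.15, 0.08]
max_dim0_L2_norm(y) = 0.15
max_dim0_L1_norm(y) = 0.17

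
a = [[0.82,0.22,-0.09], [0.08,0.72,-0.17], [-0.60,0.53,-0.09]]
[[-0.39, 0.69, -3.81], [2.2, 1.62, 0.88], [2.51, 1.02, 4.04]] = a @ [[-1.25,0.11,-4.87], [3.63,1.59,3.02], [1.84,-2.74,5.33]]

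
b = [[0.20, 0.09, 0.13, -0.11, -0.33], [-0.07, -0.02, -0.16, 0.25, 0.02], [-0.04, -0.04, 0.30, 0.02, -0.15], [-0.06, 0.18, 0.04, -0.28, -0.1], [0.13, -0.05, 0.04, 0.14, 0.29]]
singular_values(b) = [0.62, 0.35, 0.29, 0.24, 0.09]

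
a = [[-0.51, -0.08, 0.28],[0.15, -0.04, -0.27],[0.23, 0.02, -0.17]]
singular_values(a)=[0.7, 0.17, 0.0]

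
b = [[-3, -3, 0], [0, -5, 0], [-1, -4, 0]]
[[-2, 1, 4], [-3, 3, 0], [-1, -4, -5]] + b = [[-5, -2, 4], [-3, -2, 0], [-2, -8, -5]]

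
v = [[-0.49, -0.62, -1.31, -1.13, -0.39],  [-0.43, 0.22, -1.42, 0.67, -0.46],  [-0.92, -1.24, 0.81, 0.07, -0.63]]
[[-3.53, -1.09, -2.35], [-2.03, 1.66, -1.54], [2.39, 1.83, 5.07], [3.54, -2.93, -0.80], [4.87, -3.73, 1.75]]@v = [[4.36, 4.86, 4.27, 3.09, 3.36], [1.7, 3.53, -0.95, 3.30, 1.0], [-6.62, -7.37, -1.62, -1.12, -4.97], [0.26, -1.85, -1.12, -6.02, 0.47], [-2.39, -6.01, 0.33, -7.88, -1.29]]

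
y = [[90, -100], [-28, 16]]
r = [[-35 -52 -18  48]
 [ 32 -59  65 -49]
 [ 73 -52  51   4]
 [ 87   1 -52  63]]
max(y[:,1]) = 16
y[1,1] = 16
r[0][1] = -52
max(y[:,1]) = 16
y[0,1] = -100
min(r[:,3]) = -49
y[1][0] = -28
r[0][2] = -18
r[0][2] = -18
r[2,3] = 4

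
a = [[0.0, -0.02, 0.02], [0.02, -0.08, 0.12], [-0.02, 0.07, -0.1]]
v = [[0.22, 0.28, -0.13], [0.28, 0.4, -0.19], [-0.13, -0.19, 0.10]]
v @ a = [[0.01, -0.04, 0.05], [0.01, -0.05, 0.07], [-0.01, 0.02, -0.04]]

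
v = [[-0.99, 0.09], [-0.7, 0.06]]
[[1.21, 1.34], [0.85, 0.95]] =v @ [[-1.21,-1.38],[0.08,-0.32]]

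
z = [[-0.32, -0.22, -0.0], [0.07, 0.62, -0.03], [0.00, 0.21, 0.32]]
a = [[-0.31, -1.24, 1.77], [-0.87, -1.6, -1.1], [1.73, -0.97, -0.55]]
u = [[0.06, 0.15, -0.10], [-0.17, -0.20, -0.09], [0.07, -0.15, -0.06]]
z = u @ a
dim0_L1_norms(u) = [0.3, 0.5, 0.25]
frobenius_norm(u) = 0.38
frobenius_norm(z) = 0.83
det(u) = -0.01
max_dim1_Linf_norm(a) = 1.77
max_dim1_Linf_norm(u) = 0.2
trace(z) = 0.62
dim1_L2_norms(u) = [0.19, 0.28, 0.18]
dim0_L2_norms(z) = [0.33, 0.69, 0.32]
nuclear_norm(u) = 0.61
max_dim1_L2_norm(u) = 0.28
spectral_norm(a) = 2.25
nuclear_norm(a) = 6.35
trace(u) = -0.20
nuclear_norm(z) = 1.30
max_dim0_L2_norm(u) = 0.29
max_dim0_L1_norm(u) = 0.5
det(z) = -0.06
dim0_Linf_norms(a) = [1.73, 1.6, 1.77]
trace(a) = -2.46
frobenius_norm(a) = 3.68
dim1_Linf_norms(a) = [1.77, 1.6, 1.73]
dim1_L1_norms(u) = [0.31, 0.46, 0.28]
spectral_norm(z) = 0.72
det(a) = 9.40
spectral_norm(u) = 0.32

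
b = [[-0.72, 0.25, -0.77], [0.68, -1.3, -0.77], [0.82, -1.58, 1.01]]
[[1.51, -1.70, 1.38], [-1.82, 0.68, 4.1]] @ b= [[-1.11, 0.41, 1.54],  [5.13, -7.82, 5.02]]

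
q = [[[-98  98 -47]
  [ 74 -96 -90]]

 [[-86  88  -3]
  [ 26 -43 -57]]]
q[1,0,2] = -3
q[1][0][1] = 88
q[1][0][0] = -86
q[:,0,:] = [[-98, 98, -47], [-86, 88, -3]]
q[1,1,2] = -57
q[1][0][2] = -3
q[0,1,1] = -96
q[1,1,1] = -43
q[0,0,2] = -47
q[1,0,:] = [-86, 88, -3]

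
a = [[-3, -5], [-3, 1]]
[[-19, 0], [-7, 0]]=a @ [[3, 0], [2, 0]]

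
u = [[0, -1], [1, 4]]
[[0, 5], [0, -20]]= u@ [[0, 0], [0, -5]]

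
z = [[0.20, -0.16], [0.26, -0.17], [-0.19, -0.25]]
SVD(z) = [[-0.63, -0.09], [-0.77, -0.01], [0.06, -1.00]] @ diag([0.4024959644983568, 0.31416078457143176]) @ [[-0.84, 0.54],[0.54, 0.84]]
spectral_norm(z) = 0.40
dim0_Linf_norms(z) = [0.26, 0.25]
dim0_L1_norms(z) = [0.65, 0.58]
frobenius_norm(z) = 0.51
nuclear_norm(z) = 0.72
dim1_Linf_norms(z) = [0.2, 0.26, 0.25]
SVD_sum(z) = [[0.21,-0.14], [0.26,-0.17], [-0.02,0.01]] + [[-0.01,-0.02],[-0.0,-0.0],[-0.17,-0.26]]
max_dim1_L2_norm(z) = 0.31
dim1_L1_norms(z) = [0.36, 0.43, 0.44]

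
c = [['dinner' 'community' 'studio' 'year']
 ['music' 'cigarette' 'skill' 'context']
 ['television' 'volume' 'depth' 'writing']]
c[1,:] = ['music', 'cigarette', 'skill', 'context']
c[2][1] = 'volume'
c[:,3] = ['year', 'context', 'writing']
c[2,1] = 'volume'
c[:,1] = ['community', 'cigarette', 'volume']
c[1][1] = 'cigarette'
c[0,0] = 'dinner'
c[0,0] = 'dinner'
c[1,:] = ['music', 'cigarette', 'skill', 'context']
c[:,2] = ['studio', 'skill', 'depth']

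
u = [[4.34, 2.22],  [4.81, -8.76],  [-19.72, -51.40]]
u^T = [[4.34,  4.81,  -19.72], [2.22,  -8.76,  -51.40]]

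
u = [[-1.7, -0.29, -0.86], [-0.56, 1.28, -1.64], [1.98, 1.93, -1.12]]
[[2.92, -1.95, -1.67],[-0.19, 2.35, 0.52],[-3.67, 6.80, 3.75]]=u @ [[-0.27, 2.08, 1.54], [-2.75, 0.27, -0.23], [-1.94, -1.93, -1.02]]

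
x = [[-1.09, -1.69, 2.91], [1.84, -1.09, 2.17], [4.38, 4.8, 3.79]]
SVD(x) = [[-0.01, -0.84, 0.55],[0.22, -0.53, -0.82],[0.98, 0.11, 0.19]] @ diag([7.684269716911752, 4.083624921981527, 1.6307686575122666]) @ [[0.61, 0.58, 0.54],[0.10, 0.62, -0.78],[-0.79, 0.53, 0.32]]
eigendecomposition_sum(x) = [[0.98+0.00j,0.69+0.00j,(1.47-0j)], [1.15+0.00j,(0.8+0j),1.72-0.00j], [(3.32+0j),2.32+0.00j,4.96-0.00j]] + [[-1.04+0.58j,-1.19-3.49j,(0.72+1.04j)], [(0.35+0.25j),(-0.95+0.92j),(0.23-0.39j)], [(0.53-0.5j),1.24+1.91j,-0.59-0.51j]] + [[(-1.04-0.58j), (-1.19+3.49j), (0.72-1.04j)],[(0.35-0.25j), (-0.95-0.92j), 0.23+0.39j],[(0.53+0.5j), 1.24-1.91j, (-0.59+0.51j)]]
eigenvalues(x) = [(6.75+0j), (-2.57+0.99j), (-2.57-0.99j)]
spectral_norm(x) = 7.68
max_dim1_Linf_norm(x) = 4.8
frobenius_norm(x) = 8.85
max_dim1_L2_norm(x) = 7.52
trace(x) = 1.61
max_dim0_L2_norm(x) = 5.25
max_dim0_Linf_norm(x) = 4.8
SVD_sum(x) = [[-0.05, -0.05, -0.04],[1.01, 0.96, 0.89],[4.57, 4.36, 4.04]] + [[-0.34, -2.11, 2.67], [-0.22, -1.35, 1.7], [0.04, 0.27, -0.35]] + [[-0.70,0.47,0.28],[1.05,-0.71,-0.42],[-0.24,0.16,0.1]]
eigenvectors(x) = [[(0.27+0j),(0.81+0j),(0.81-0j)],  [0.32+0.00j,(-0.12-0.26j),(-0.12+0.26j)],  [(0.91+0j),(-0.49+0.12j),(-0.49-0.12j)]]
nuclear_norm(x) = 13.40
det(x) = 51.17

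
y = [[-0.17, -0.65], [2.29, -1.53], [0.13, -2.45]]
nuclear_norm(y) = 5.05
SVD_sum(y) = [[0.25, -0.39], [1.35, -2.13], [1.15, -1.8]] + [[-0.42, -0.26], [0.94, 0.60], [-1.02, -0.65]]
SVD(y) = [[-0.14,0.29], [-0.76,-0.65], [-0.64,0.7]] @ diag([3.335619635882416, 1.7115611717714505]) @ [[-0.54, 0.84], [-0.84, -0.54]]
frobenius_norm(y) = 3.75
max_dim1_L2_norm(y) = 2.75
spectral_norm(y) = 3.34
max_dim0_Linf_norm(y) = 2.45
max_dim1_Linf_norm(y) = 2.45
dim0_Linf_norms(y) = [2.29, 2.45]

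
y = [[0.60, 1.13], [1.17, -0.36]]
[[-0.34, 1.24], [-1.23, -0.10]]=y@[[-0.98, 0.22], [0.22, 0.98]]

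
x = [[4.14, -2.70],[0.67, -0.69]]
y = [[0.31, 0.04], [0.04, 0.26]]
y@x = [[1.31, -0.86],[0.34, -0.29]]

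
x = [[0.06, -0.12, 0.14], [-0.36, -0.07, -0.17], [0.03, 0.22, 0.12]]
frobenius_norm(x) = 0.51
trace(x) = 0.11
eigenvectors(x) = [[(0.53+0j), (0.11+0.46j), (0.11-0.46j)], [0.69+0.00j, -0.15-0.58j, (-0.15+0.58j)], [-0.49+0.00j, -0.64+0.00j, (-0.64-0j)]]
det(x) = -0.01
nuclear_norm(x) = 0.81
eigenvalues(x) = [(-0.23+0j), (0.17+0.18j), (0.17-0.18j)]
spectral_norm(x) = 0.43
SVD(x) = [[-0.21, 0.56, -0.80], [0.92, -0.16, -0.35], [-0.33, -0.81, -0.48]] @ diag([0.4341907069055978, 0.2442836940601696, 0.12846753229176142]) @ [[-0.81, -0.26, -0.52], [0.28, -0.96, 0.04], [0.51, 0.11, -0.85]]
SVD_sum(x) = [[0.07, 0.02, 0.05], [-0.33, -0.10, -0.21], [0.12, 0.04, 0.07]] + [[0.04, -0.13, 0.01], [-0.01, 0.04, -0.0], [-0.06, 0.19, -0.01]] + [[-0.05, -0.01, 0.09], [-0.02, -0.01, 0.04], [-0.03, -0.01, 0.05]]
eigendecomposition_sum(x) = [[(-0.11+0j), (-0.09+0j), 0.00-0.00j], [-0.14+0.00j, -0.11+0.00j, 0.00-0.00j], [(0.1-0j), 0.08-0.00j, (-0+0j)]] + [[0.09+0.01j, (-0.02-0.05j), 0.07-0.06j],[(-0.11-0.01j), 0.02+0.06j, -0.09+0.08j],[-0.04+0.11j, (0.07-0.01j), 0.06+0.11j]] + [[0.09-0.01j, -0.02+0.05j, 0.07+0.06j],[-0.11+0.01j, 0.02-0.06j, (-0.09-0.08j)],[(-0.04-0.11j), (0.07+0.01j), 0.06-0.11j]]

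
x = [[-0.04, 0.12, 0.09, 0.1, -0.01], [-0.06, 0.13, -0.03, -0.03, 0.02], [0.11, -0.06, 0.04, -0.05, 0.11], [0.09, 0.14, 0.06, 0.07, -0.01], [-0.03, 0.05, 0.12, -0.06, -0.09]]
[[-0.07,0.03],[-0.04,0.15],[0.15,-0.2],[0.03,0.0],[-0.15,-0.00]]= x @ [[0.77, -0.55],[-0.12, 0.77],[-0.38, -0.92],[0.18, -0.09],[0.73, -0.54]]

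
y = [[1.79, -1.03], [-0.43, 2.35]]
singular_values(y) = [2.87, 1.31]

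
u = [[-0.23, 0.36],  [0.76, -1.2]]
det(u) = 0.00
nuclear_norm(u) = 1.48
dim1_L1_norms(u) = [0.59, 1.96]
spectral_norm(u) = 1.48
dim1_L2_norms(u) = [0.43, 1.42]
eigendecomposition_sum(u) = [[-0.00, -0.0], [-0.00, -0.0]] + [[-0.23, 0.36], [0.76, -1.2]]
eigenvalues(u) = [-0.0, -1.43]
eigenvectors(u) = [[0.84,-0.29], [0.54,0.96]]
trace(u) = -1.43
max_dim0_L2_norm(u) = 1.25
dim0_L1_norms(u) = [0.99, 1.56]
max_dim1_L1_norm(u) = 1.96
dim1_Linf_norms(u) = [0.36, 1.2]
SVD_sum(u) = [[-0.23, 0.36], [0.76, -1.20]] + [[-0.00, -0.00], [-0.00, -0.0]]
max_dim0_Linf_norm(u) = 1.2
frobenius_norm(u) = 1.48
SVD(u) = [[-0.29,0.96], [0.96,0.29]] @ diag([1.4832725244991458, 0.0016180438593443275]) @ [[0.54, -0.84], [-0.84, -0.54]]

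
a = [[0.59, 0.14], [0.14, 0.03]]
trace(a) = 0.62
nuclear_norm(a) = 0.63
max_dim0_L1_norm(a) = 0.73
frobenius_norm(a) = 0.62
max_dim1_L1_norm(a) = 0.73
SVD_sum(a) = [[0.59,0.14], [0.14,0.03]] + [[-0.00, 0.0],[0.00, -0.00]]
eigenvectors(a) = [[0.97, -0.23],[0.23, 0.97]]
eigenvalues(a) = [0.62, -0.0]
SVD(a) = [[-0.97, -0.23], [-0.23, 0.97]] @ diag([0.6230495168499705, 0.0030495168499705644]) @ [[-0.97, -0.23], [0.23, -0.97]]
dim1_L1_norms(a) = [0.73, 0.17]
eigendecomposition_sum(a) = [[0.59, 0.14], [0.14, 0.03]] + [[-0.00, 0.00], [0.00, -0.0]]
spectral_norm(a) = 0.62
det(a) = -0.00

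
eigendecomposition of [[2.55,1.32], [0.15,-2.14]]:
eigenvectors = [[1.0,-0.27],  [0.03,0.96]]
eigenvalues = [2.59, -2.18]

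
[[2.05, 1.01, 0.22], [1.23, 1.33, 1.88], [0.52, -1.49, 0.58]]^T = [[2.05, 1.23, 0.52], [1.01, 1.33, -1.49], [0.22, 1.88, 0.58]]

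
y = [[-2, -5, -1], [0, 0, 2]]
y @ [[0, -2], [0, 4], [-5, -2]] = [[5, -14], [-10, -4]]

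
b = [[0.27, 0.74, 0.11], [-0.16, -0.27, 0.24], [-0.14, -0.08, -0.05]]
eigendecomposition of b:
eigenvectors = [[-0.86+0.00j, -0.86-0.00j, (0.75+0j)],[0.19-0.35j, 0.19+0.35j, (-0.55+0j)],[0.18-0.25j, 0.18+0.25j, 0.37+0.00j]]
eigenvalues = [(0.08+0.33j), (0.08-0.33j), (-0.21+0j)]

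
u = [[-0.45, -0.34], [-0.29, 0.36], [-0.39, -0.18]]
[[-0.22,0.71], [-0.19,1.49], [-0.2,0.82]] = u @[[0.56, -2.93],[-0.08, 1.78]]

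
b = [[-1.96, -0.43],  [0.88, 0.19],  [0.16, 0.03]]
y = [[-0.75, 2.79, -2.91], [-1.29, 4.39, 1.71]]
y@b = [[3.46,  0.77], [6.67,  1.44]]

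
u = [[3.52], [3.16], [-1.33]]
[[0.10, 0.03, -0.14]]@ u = [[0.63]]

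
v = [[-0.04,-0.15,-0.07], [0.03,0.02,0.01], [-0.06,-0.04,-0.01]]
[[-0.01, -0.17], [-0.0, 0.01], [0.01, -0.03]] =v @ [[-0.2, -0.33], [-0.10, 1.18], [0.52, 0.03]]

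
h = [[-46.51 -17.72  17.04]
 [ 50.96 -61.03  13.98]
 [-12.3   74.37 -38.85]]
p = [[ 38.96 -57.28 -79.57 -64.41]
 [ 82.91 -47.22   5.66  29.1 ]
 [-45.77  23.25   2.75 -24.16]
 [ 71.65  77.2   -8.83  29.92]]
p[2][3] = -24.16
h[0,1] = -17.72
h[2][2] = -38.85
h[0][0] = -46.51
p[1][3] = 29.1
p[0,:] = [38.96, -57.28, -79.57, -64.41]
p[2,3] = -24.16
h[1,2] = 13.98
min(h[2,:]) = -38.85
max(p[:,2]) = 5.66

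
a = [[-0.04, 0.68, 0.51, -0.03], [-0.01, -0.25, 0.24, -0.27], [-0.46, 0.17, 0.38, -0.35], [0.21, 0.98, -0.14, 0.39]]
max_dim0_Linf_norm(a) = 0.98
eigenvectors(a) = [[0.61+0.00j, (0.61-0j), (-0.04-0.32j), (-0.04+0.32j)], [0.20+0.18j, (0.2-0.18j), -0.29+0.16j, -0.29-0.16j], [0.28+0.50j, (0.28-0.5j), 0.54-0.15j, 0.54+0.15j], [(0.17-0.44j), 0.17+0.44j, 0.68+0.00j, 0.68-0.00j]]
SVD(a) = [[0.53, 0.52, 0.52, -0.42], [-0.23, 0.31, 0.54, 0.75], [0.04, 0.74, -0.65, 0.17], [0.82, -0.29, -0.15, 0.47]] @ diag([1.2850335755894986, 0.9251487008786461, 0.29605544293396313, 0.08270287527890638]) @ [[0.1, 0.95, 0.09, 0.27], [-0.46, 0.13, 0.72, -0.51], [0.81, -0.15, 0.56, 0.02], [0.35, 0.23, -0.4, -0.82]]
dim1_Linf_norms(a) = [0.68, 0.27, 0.46, 0.98]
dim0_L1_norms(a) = [0.72, 2.08, 1.27, 1.04]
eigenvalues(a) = [(0.4+0.63j), (0.4-0.63j), (-0.16+0.16j), (-0.16-0.16j)]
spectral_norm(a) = 1.29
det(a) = 0.03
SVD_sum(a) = [[0.07, 0.65, 0.06, 0.18], [-0.03, -0.28, -0.03, -0.08], [0.01, 0.05, 0.01, 0.01], [0.11, 1.00, 0.10, 0.28]] + [[-0.22, 0.06, 0.35, -0.25],[-0.13, 0.04, 0.2, -0.14],[-0.31, 0.09, 0.49, -0.35],[0.13, -0.03, -0.2, 0.14]] + [[0.12, -0.02, 0.09, 0.0], [0.13, -0.02, 0.09, 0.0], [-0.16, 0.03, -0.11, -0.00], [-0.04, 0.01, -0.03, -0.00]] + [[-0.01, -0.01, 0.01, 0.03],[0.02, 0.01, -0.02, -0.05],[0.0, 0.00, -0.01, -0.01],[0.01, 0.01, -0.02, -0.03]]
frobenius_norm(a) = 1.61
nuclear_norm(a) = 2.59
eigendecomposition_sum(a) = [[0.03+0.21j, 0.27+0.29j, 0.23-0.13j, -0.07+0.25j], [-0.05+0.08j, 0.00+0.17j, (0.11+0.03j), (-0.09+0.06j)], [(-0.16+0.12j), -0.11+0.36j, (0.21+0.13j), -0.23+0.06j], [(0.16+0.04j), (0.29-0.12j), (-0.03-0.21j), (0.16+0.12j)]] + [[(0.03-0.21j),  0.27-0.29j,  (0.23+0.13j),  (-0.07-0.25j)],[-0.05-0.08j,  -0.17j,  (0.11-0.03j),  -0.09-0.06j],[(-0.16-0.12j),  -0.11-0.36j,  (0.21-0.13j),  -0.23-0.06j],[0.16-0.04j,  0.29+0.12j,  (-0.03+0.21j),  (0.16-0.12j)]] + [[-0.05+0.03j, 0.07-0.10j, (0.02+0.02j), (0.05-0.02j)], [0.05+0.03j, (-0.13-0.03j), 0.01-0.03j, (-0.04-0.04j)], [-0.07-0.07j, (0.2+0.09j), (-0.02+0.04j), (0.05+0.08j)], [-0.06-0.11j, (0.2+0.17j), (-0.04+0.04j), 0.04+0.12j]] + [[(-0.05-0.03j), 0.07+0.10j, (0.02-0.02j), 0.05+0.02j], [(0.05-0.03j), (-0.13+0.03j), (0.01+0.03j), (-0.04+0.04j)], [-0.07+0.07j, (0.2-0.09j), (-0.02-0.04j), (0.05-0.08j)], [(-0.06+0.11j), (0.2-0.17j), -0.04-0.04j, 0.04-0.12j]]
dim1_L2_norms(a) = [0.85, 0.44, 0.71, 1.08]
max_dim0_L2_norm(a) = 1.23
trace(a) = 0.48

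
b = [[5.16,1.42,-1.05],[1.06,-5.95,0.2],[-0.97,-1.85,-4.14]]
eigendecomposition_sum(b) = [[5.28, 0.75, -0.56], [0.48, 0.07, -0.05], [-0.63, -0.09, 0.07]] + [[-0.1,0.52,-0.46], [-0.27,1.4,-1.23], [-1.32,6.71,-5.9]] + [[-0.02, 0.15, -0.03], [0.85, -7.42, 1.48], [0.97, -8.47, 1.7]]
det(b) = 143.09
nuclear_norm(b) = 15.96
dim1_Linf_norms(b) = [5.16, 5.95, 4.14]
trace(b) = -4.93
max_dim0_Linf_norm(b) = 5.95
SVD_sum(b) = [[0.38, 2.03, 0.40], [-1.00, -5.31, -1.05], [-0.50, -2.65, -0.52]] + [[4.86,  -0.73,  -0.92],[1.81,  -0.27,  -0.35],[0.09,  -0.01,  -0.02]] + [[-0.08, 0.12, -0.53], [0.25, -0.36, 1.59], [-0.56, 0.82, -3.60]]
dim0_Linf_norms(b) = [5.16, 5.95, 4.14]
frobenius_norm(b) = 9.37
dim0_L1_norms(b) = [7.19, 9.22, 5.39]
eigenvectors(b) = [[0.99, 0.08, -0.01], [0.09, 0.2, 0.66], [-0.12, 0.98, 0.75]]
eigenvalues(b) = [5.41, -4.6, -5.74]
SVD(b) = [[-0.32, -0.94, 0.13], [0.85, -0.35, -0.4], [0.42, -0.02, 0.91]] @ diag([6.508121633373445, 5.337699167635359, 4.119092181663501]) @ [[-0.18, -0.96, -0.19], [-0.97, 0.15, 0.18], [-0.15, 0.22, -0.96]]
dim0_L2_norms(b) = [5.36, 6.39, 4.28]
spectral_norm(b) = 6.51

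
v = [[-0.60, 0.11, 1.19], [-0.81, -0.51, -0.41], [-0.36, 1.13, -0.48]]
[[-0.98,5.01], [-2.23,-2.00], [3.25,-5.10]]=v @ [[1.13, 1.20], [3.01, -2.01], [-0.53, 5.00]]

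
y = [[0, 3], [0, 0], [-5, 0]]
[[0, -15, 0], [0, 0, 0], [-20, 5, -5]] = y@[[4, -1, 1], [0, -5, 0]]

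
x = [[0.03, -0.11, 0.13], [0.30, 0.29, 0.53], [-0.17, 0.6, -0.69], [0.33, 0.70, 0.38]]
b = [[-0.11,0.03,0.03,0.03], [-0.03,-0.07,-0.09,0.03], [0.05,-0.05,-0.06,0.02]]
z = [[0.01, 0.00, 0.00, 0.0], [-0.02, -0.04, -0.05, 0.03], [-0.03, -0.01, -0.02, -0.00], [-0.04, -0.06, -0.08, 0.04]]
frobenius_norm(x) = 1.45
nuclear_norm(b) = 0.29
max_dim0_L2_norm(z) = 0.1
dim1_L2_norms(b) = [0.12, 0.12, 0.09]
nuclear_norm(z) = 0.17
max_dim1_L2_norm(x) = 0.93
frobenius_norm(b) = 0.20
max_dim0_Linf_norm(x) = 0.7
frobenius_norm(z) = 0.14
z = x @ b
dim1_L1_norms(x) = [0.27, 1.12, 1.46, 1.41]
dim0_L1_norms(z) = [0.1, 0.11, 0.15, 0.07]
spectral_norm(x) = 1.07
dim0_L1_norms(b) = [0.19, 0.15, 0.18, 0.08]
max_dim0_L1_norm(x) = 1.73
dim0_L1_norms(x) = [0.83, 1.7, 1.73]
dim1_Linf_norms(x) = [0.13, 0.53, 0.69, 0.7]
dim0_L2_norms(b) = [0.12, 0.09, 0.11, 0.05]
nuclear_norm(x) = 2.05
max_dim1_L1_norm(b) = 0.22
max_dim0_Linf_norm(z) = 0.08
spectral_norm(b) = 0.16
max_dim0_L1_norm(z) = 0.15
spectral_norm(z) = 0.14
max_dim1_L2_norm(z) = 0.11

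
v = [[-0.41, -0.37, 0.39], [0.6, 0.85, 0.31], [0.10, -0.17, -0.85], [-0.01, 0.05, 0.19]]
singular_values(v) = [1.21, 0.99, 0.0]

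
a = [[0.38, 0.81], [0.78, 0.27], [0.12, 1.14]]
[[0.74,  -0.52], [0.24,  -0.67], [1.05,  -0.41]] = a @ [[-0.01,  -0.76],[0.92,  -0.28]]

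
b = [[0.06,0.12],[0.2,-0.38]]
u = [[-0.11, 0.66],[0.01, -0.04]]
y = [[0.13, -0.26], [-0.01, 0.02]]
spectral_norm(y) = 0.29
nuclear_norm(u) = 0.67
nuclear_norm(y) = 0.29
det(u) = -0.00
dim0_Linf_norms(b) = [0.2, 0.38]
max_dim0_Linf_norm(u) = 0.66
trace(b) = -0.32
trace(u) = -0.15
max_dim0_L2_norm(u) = 0.66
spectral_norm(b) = 0.44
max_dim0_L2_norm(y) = 0.26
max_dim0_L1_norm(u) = 0.7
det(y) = 0.00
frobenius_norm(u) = 0.67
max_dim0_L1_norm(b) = 0.5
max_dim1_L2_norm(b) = 0.43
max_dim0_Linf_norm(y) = 0.26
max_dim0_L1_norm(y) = 0.28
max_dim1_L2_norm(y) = 0.29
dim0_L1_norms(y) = [0.14, 0.28]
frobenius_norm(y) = 0.29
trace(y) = 0.15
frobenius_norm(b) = 0.45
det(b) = -0.05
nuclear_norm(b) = 0.54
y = u @ b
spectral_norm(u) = 0.67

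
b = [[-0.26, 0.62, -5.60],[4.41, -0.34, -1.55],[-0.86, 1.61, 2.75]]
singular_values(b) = [6.63, 4.25, 1.6]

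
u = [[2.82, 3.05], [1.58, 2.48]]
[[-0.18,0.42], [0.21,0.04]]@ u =[[0.16, 0.49],[0.66, 0.74]]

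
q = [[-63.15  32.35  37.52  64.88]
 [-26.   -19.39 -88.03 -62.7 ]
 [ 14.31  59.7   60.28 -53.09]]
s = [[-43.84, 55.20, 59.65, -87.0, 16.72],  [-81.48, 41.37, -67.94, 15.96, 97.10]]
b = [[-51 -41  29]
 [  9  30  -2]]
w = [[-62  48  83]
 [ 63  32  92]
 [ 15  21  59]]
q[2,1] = 59.7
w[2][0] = 15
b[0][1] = -41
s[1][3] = 15.96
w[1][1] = 32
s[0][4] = 16.72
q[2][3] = -53.09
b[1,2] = -2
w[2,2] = 59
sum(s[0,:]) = 0.7299999999999898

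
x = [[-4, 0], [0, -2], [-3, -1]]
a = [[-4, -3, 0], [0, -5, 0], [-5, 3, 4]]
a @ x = [[16, 6], [0, 10], [8, -10]]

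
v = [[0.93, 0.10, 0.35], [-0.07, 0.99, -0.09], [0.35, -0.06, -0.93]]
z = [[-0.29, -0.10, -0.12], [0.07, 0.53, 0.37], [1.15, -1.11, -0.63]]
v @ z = [[0.14, -0.43, -0.3],[-0.01, 0.63, 0.43],[-1.18, 0.97, 0.52]]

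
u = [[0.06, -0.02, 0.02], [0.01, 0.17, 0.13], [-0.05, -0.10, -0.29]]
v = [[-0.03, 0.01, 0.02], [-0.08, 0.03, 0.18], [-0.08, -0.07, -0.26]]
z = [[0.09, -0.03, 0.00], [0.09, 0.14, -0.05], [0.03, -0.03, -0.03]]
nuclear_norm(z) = 0.31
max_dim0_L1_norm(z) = 0.21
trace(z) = 0.20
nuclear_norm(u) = 0.52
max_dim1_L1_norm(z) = 0.28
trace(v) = -0.26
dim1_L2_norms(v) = [0.04, 0.2, 0.28]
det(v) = -0.00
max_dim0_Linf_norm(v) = 0.26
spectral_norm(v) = 0.33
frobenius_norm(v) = 0.35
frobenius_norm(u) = 0.38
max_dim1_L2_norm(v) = 0.28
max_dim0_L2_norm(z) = 0.15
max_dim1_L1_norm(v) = 0.41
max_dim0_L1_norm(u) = 0.44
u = z + v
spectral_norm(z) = 0.18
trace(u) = -0.06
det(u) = -0.00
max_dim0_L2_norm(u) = 0.32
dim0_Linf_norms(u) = [0.06, 0.17, 0.29]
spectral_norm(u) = 0.36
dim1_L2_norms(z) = [0.09, 0.17, 0.05]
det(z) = -0.00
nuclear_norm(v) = 0.45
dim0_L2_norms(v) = [0.12, 0.08, 0.32]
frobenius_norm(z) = 0.20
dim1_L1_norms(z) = [0.12, 0.28, 0.09]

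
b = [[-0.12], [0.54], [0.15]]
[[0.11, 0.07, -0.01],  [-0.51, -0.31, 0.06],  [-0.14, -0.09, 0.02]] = b@[[-0.95, -0.57, 0.12]]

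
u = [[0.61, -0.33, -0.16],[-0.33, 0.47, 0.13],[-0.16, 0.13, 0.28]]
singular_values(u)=[0.94, 0.22, 0.2]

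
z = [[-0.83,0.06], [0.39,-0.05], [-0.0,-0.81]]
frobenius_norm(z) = 1.23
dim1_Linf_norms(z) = [0.83, 0.39, 0.81]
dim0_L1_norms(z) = [1.22, 0.92]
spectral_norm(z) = 0.93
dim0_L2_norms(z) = [0.92, 0.81]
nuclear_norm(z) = 1.73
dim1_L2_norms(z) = [0.83, 0.39, 0.81]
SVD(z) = [[-0.87, -0.27], [0.41, 0.10], [0.28, -0.96]] @ diag([0.9299001681366295, 0.7990529877920918]) @ [[0.95, -0.32], [0.32, 0.95]]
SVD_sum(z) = [[-0.76, 0.26],[0.36, -0.12],[0.25, -0.08]] + [[-0.07, -0.2],  [0.03, 0.07],  [-0.25, -0.73]]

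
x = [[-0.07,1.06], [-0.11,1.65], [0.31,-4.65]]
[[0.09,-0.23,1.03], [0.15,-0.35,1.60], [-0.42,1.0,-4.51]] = x @ [[-0.14, 0.82, -0.91], [0.08, -0.16, 0.91]]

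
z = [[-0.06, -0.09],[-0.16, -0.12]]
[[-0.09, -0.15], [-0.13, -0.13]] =z @ [[0.20, -0.87],[0.83, 2.21]]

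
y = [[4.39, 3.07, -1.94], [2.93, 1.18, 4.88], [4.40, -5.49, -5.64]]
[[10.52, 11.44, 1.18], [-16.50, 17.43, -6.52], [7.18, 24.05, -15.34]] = y @ [[-0.51, 4.60, -1.72],[1.92, -2.03, 2.30],[-3.54, 1.30, -0.86]]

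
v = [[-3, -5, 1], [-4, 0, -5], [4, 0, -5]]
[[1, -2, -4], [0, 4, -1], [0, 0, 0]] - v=[[4, 3, -5], [4, 4, 4], [-4, 0, 5]]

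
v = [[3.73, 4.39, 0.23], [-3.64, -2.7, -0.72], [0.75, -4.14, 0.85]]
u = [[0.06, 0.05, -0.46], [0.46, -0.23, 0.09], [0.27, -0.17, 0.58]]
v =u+[[3.67, 4.34, 0.69], [-4.10, -2.47, -0.81], [0.48, -3.97, 0.27]]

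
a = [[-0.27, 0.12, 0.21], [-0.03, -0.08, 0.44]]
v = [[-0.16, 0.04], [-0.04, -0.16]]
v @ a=[[0.04, -0.02, -0.02],[0.02, 0.01, -0.08]]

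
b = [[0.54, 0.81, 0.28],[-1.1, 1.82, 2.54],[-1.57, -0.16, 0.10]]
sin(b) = [[1.44, 0.33, -0.54],[1.23, 1.92, 1.57],[-1.80, 0.44, 0.75]]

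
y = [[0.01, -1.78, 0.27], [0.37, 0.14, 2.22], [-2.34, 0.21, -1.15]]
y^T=[[0.01, 0.37, -2.34], [-1.78, 0.14, 0.21], [0.27, 2.22, -1.15]]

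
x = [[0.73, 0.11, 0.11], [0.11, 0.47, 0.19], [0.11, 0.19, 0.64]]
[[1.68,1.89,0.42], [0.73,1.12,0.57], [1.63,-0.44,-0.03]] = x@[[1.94, 2.49, 0.46], [0.22, 2.56, 1.32], [2.15, -1.88, -0.52]]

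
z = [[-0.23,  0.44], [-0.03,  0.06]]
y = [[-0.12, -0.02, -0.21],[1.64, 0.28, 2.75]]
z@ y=[[0.75, 0.13, 1.26], [0.1, 0.02, 0.17]]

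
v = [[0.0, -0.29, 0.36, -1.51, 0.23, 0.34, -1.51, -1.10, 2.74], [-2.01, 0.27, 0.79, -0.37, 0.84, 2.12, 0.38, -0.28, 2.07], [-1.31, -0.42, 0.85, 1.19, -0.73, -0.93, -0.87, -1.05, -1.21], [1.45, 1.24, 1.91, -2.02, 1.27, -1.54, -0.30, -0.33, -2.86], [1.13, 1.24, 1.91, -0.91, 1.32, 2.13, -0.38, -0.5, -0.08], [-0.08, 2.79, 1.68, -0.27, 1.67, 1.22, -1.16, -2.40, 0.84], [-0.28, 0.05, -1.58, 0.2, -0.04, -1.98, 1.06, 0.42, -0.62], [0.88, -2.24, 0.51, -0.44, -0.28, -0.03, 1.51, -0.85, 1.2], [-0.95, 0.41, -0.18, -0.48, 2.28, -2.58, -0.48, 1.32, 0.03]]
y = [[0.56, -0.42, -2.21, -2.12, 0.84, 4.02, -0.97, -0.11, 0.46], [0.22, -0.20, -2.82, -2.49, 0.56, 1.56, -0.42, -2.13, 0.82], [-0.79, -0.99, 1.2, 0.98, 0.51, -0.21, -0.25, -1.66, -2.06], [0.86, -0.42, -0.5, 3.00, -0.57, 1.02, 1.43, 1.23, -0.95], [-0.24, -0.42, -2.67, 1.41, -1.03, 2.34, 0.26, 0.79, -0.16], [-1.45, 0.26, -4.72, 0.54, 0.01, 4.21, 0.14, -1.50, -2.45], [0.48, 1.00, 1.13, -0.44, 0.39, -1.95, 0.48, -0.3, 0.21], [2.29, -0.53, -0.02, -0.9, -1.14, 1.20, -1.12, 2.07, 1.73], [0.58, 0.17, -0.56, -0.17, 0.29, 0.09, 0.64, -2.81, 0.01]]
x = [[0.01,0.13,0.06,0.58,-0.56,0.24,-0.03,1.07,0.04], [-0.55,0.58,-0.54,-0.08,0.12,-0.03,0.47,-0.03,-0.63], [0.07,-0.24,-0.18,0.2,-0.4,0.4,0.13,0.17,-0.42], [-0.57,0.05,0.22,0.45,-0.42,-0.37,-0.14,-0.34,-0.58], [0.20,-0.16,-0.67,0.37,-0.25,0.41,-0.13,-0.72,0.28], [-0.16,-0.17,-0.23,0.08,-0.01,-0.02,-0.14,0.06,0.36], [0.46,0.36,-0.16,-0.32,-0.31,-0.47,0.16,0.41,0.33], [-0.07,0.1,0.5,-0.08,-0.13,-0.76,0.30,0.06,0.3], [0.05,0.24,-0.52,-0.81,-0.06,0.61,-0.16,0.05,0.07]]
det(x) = 0.12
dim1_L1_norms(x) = [2.72, 3.03, 2.21, 3.14, 3.19, 1.23, 2.98, 2.3, 2.57]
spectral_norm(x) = 1.69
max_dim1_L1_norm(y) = 15.28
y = v @ x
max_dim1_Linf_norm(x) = 1.07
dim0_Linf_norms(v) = [2.01, 2.79, 1.91, 2.02, 2.28, 2.58, 1.51, 2.4, 2.86]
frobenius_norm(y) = 13.37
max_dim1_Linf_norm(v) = 2.86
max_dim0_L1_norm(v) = 12.87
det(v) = 916.99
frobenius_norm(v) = 11.47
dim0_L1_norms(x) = [2.14, 2.03, 3.08, 2.97, 2.26, 3.31, 1.66, 2.91, 3.01]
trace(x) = 0.88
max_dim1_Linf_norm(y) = 4.72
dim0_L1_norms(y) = [7.47, 4.41, 15.83, 12.05, 5.34, 16.6, 5.71, 12.6, 8.85]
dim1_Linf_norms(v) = [2.74, 2.12, 1.31, 2.86, 2.13, 2.79, 1.98, 2.24, 2.58]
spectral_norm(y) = 9.66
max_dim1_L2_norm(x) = 1.37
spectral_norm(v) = 6.86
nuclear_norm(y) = 29.55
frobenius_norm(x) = 3.28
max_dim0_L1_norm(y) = 16.6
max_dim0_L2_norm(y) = 6.94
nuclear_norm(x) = 8.66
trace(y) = 10.30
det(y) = 100.46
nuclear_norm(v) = 28.98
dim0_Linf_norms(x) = [0.57, 0.58, 0.67, 0.81, 0.56, 0.76, 0.47, 1.07, 0.63]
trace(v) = 1.88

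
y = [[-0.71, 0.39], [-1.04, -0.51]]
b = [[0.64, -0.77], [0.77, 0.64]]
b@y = [[0.35, 0.64], [-1.21, -0.03]]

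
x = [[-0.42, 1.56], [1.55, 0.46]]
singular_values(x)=[1.64, 1.6]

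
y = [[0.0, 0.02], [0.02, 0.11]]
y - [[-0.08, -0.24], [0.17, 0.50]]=[[0.08, 0.26], [-0.15, -0.39]]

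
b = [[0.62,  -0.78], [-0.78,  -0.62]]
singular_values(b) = [1.0, 1.0]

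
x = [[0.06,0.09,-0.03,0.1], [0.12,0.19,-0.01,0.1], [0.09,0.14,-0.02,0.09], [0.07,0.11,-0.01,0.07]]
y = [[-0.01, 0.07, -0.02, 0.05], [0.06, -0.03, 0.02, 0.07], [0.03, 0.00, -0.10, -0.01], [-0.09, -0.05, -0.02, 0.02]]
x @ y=[[-0.01, -0.00, 0.00, 0.01], [0.00, -0.0, 0.0, 0.02], [-0.00, -0.00, 0.00, 0.02], [-0.0, -0.00, 0.0, 0.01]]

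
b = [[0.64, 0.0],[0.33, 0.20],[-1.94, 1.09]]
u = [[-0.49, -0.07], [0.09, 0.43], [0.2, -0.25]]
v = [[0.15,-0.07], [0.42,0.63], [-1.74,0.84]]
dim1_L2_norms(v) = [0.17, 0.76, 1.93]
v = b + u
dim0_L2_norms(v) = [1.8, 1.05]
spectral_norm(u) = 0.55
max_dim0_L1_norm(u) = 0.78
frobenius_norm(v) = 2.08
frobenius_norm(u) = 0.74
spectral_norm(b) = 2.30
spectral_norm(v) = 1.94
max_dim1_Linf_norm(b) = 1.94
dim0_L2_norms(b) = [2.07, 1.11]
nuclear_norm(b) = 2.75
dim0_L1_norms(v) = [2.31, 1.54]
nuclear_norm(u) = 1.04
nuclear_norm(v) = 2.69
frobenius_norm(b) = 2.35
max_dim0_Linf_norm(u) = 0.49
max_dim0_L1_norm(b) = 2.91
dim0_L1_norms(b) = [2.91, 1.29]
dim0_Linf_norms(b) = [1.94, 1.09]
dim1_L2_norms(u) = [0.49, 0.44, 0.32]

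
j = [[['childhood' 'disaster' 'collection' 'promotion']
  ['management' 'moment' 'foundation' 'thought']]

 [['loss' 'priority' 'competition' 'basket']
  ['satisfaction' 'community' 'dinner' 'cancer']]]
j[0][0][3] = 'promotion'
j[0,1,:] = ['management', 'moment', 'foundation', 'thought']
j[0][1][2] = 'foundation'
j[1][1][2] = 'dinner'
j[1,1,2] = 'dinner'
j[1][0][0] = 'loss'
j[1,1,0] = 'satisfaction'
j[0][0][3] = 'promotion'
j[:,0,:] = [['childhood', 'disaster', 'collection', 'promotion'], ['loss', 'priority', 'competition', 'basket']]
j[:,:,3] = [['promotion', 'thought'], ['basket', 'cancer']]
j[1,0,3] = 'basket'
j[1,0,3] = 'basket'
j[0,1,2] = 'foundation'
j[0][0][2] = 'collection'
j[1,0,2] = 'competition'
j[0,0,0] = 'childhood'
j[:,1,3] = ['thought', 'cancer']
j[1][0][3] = 'basket'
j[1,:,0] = ['loss', 'satisfaction']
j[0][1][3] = 'thought'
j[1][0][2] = 'competition'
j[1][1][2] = 'dinner'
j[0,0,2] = 'collection'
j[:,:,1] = [['disaster', 'moment'], ['priority', 'community']]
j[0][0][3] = 'promotion'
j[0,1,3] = 'thought'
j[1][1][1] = 'community'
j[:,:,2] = [['collection', 'foundation'], ['competition', 'dinner']]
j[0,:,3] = ['promotion', 'thought']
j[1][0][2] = 'competition'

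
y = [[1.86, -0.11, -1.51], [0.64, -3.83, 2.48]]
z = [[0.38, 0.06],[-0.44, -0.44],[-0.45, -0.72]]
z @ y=[[0.75, -0.27, -0.42], [-1.10, 1.73, -0.43], [-1.3, 2.81, -1.11]]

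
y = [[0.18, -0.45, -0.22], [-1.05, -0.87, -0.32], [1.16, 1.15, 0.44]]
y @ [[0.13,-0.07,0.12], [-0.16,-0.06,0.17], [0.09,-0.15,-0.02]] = [[0.08, 0.05, -0.05], [-0.03, 0.17, -0.27], [0.01, -0.22, 0.33]]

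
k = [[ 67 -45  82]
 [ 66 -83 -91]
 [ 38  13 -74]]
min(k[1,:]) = -91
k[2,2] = -74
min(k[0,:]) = -45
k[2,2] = -74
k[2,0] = 38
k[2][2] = -74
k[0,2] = 82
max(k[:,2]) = 82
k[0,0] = 67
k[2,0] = 38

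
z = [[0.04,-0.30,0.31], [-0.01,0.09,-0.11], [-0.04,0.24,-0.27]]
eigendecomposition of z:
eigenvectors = [[-0.70+0.00j, -0.63+0.00j, (-0.63-0j)], [(0.33+0j), 0.28+0.45j, 0.28-0.45j], [(0.64+0j), (0.39+0.41j), 0.39-0.41j]]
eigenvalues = [(-0.1+0j), (-0.02+0.01j), (-0.02-0.01j)]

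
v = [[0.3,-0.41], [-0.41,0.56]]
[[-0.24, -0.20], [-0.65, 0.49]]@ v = [[0.01,-0.01], [-0.40,0.54]]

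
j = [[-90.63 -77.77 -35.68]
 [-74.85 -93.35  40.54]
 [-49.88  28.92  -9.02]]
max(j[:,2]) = 40.54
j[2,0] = -49.88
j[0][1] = -77.77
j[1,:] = [-74.85, -93.35, 40.54]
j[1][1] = -93.35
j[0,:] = [-90.63, -77.77, -35.68]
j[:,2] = [-35.68, 40.54, -9.02]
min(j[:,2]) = -35.68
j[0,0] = -90.63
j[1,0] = -74.85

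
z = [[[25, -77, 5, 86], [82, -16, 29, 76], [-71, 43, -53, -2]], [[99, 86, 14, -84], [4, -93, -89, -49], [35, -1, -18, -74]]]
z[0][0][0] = 25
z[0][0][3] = 86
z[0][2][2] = -53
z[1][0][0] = 99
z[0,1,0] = 82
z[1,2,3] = -74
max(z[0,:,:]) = 86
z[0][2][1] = 43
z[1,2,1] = -1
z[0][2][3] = -2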